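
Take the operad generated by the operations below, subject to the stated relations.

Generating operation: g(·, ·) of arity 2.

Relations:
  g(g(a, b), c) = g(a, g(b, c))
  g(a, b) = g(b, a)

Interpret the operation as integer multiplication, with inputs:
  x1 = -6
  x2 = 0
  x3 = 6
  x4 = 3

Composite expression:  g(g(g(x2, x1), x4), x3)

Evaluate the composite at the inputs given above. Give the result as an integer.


0

g(x2, x1) = 0
g(g(x2, x1), x4) = 0
g(g(g(x2, x1), x4), x3) = 0


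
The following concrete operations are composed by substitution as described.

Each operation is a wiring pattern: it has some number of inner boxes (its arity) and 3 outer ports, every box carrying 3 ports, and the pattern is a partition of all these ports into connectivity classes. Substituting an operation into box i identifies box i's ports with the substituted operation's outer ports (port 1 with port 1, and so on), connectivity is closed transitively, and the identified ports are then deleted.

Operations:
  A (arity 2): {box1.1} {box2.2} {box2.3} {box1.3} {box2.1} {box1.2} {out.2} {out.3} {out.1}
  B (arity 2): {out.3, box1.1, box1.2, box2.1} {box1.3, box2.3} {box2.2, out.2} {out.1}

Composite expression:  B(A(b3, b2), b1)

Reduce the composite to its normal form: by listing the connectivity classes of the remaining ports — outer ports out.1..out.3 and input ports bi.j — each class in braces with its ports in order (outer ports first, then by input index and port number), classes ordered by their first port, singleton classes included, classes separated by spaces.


{out.1} {out.2, b1.2} {out.3, b1.1} {b1.3} {b2.1} {b2.2} {b2.3} {b3.1} {b3.2} {b3.3}

After gluing at B, chains via deleted ports link the b-ports.
after A, the pattern on (b3, b2) reads {out.1} {out.2} {out.3} {b2.1} {b2.2} {b2.3} {b3.1} {b3.2} {b3.3} (out.j = its outer ports)
after B, the pattern on (b3, b2, b1) reads {out.1} {out.2, b1.2} {out.3, b1.1} {b1.3} {b2.1} {b2.2} {b2.3} {b3.1} {b3.2} {b3.3} (out.j = its outer ports)


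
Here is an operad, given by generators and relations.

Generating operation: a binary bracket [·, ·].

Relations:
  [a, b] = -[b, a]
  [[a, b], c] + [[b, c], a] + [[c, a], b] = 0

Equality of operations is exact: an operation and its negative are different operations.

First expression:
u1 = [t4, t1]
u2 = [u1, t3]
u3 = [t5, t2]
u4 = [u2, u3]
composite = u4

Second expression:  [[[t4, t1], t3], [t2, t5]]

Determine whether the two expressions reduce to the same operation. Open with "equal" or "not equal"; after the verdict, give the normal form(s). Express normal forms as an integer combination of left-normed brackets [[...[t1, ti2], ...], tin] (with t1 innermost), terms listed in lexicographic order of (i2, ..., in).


not equal: they reduce to [[[[t1, t4], t3], t2], t5] - [[[[t1, t4], t3], t5], t2] and -[[[[t1, t4], t3], t2], t5] + [[[[t1, t4], t3], t5], t2]


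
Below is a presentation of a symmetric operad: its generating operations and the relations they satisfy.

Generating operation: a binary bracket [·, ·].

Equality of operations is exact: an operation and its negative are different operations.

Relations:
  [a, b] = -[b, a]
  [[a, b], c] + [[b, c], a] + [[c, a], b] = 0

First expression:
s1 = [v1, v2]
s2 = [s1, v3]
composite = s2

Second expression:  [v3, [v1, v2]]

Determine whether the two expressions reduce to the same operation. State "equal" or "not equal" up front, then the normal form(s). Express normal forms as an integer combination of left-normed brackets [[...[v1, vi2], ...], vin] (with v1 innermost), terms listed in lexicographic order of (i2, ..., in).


not equal: they reduce to [[v1, v2], v3] and -[[v1, v2], v3]

The first expression reduces to [[v1, v2], v3]
The second expression reduces to -[[v1, v2], v3]
They disagree, so not equal.


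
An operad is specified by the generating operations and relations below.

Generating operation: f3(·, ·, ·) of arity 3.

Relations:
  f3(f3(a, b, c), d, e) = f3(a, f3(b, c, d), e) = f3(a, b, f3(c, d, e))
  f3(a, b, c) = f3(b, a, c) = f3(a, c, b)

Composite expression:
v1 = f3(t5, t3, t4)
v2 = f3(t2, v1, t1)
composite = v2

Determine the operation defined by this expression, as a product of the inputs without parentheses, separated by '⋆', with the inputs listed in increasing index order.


t1 ⋆ t2 ⋆ t3 ⋆ t4 ⋆ t5

Key point: f3 commutes, so take the t-inputs in any fixed order.
f3(t5, t3, t4) flattens to t5 ⋆ t3 ⋆ t4
f3(t2, f3(t5, t3, t4), t1) flattens to t2 ⋆ t5 ⋆ t3 ⋆ t4 ⋆ t1
reordering the factors by index: t1 ⋆ t2 ⋆ t3 ⋆ t4 ⋆ t5


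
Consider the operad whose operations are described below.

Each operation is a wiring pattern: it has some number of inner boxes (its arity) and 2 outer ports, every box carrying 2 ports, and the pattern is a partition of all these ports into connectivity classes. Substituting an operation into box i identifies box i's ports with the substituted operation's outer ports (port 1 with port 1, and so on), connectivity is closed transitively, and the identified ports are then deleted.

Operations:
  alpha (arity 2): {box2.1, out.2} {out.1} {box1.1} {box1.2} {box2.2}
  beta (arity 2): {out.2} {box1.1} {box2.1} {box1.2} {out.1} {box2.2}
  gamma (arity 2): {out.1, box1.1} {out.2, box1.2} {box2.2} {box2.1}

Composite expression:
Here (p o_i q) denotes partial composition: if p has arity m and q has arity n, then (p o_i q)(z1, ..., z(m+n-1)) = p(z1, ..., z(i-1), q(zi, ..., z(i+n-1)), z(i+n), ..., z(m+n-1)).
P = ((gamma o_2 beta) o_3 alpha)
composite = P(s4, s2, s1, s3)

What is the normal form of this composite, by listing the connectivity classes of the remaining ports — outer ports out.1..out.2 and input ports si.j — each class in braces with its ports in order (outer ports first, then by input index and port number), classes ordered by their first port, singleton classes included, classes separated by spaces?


{out.1, s4.1} {out.2, s4.2} {s1.1} {s1.2} {s2.1} {s2.2} {s3.1} {s3.2}

After gluing at gamma, chains via deleted ports link the s-ports.
the subtree at alpha composes to {out.1} {out.2, s3.1} {s1.1} {s1.2} {s3.2} on (s1, s3); out.j = own outer ports
the subtree at beta composes to {out.1} {out.2} {s1.1} {s1.2} {s2.1} {s2.2} {s3.1} {s3.2} on (s2, s1, s3); out.j = own outer ports
the subtree at gamma composes to {out.1, s4.1} {out.2, s4.2} {s1.1} {s1.2} {s2.1} {s2.2} {s3.1} {s3.2} on (s4, s2, s1, s3); out.j = own outer ports


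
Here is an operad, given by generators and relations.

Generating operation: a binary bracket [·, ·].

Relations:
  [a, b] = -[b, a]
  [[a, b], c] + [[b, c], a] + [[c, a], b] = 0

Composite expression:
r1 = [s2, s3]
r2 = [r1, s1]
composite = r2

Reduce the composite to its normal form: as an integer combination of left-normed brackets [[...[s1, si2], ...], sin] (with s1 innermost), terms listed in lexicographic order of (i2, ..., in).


-[[s1, s2], s3] + [[s1, s3], s2]

In the tensor algebra, words opening s1 carry the s1-anchored form.
Composite bracket: [[s2, s3], s1]
Expanding via [a, b] = ab - ba: 4 signed words (2^2 = 4).
Only words starting with s1 matter:
  from s1s2s3, sign -1: term -[[s1, s2], s3]
  from s1s3s2, sign +1: term +[[s1, s3], s2]


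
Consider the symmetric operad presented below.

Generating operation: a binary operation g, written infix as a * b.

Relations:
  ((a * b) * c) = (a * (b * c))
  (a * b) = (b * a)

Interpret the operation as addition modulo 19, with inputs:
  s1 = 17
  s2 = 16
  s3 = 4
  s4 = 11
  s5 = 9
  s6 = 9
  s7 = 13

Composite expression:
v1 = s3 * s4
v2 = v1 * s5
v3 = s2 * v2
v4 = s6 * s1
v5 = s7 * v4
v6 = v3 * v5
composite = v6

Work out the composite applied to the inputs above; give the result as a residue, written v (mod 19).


3 (mod 19)


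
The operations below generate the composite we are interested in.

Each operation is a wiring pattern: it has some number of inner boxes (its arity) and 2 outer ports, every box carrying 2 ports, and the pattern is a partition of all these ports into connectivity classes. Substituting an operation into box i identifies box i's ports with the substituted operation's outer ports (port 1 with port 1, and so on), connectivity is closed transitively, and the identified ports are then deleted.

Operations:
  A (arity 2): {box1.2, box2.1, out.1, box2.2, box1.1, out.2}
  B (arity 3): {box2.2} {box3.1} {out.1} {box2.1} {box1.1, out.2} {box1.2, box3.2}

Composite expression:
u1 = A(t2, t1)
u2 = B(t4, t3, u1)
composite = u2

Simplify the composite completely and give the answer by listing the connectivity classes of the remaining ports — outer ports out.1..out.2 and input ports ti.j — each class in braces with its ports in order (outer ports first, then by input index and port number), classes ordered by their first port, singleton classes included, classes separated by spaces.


{out.1} {out.2, t4.1} {t1.1, t1.2, t2.1, t2.2, t4.2} {t3.1} {t3.2}

Substituting into B glues patterns; closure does the rest.
after A, the pattern on (t2, t1) reads {out.1, out.2, t1.1, t1.2, t2.1, t2.2} (out.j = its outer ports)
after B, the pattern on (t4, t3, t2, t1) reads {out.1} {out.2, t4.1} {t1.1, t1.2, t2.1, t2.2, t4.2} {t3.1} {t3.2} (out.j = its outer ports)


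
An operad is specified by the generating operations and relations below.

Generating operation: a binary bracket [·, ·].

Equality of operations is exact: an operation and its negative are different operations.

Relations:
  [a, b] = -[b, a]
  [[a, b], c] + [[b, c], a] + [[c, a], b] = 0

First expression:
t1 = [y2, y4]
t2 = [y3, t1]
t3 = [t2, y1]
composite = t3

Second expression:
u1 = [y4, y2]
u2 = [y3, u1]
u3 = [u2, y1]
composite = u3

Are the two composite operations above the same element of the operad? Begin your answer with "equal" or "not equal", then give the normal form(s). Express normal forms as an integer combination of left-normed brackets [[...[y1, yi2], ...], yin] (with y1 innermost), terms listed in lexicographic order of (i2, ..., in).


not equal: they reduce to [[[y1, y2], y4], y3] - [[[y1, y3], y2], y4] + [[[y1, y3], y4], y2] - [[[y1, y4], y2], y3] and -[[[y1, y2], y4], y3] + [[[y1, y3], y2], y4] - [[[y1, y3], y4], y2] + [[[y1, y4], y2], y3]

Reducing the first expression gives [[[y1, y2], y4], y3] - [[[y1, y3], y2], y4] + [[[y1, y3], y4], y2] - [[[y1, y4], y2], y3]
Reducing the second expression gives -[[[y1, y2], y4], y3] + [[[y1, y3], y2], y4] - [[[y1, y3], y4], y2] + [[[y1, y4], y2], y3]
The forms do not match — not equal.


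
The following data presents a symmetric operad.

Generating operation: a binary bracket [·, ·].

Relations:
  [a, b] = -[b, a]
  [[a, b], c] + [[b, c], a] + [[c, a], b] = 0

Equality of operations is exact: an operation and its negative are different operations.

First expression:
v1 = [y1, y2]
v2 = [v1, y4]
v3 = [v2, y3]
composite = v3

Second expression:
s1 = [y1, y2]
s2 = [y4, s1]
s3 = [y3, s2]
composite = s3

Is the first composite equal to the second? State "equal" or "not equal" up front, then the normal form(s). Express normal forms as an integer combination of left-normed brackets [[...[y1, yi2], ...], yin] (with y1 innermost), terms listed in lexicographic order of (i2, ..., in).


The first expression, normalized: [[[y1, y2], y4], y3]
The second expression, normalized: [[[y1, y2], y4], y3]
Identical normal forms: equal.

equal: each reduces to [[[y1, y2], y4], y3]


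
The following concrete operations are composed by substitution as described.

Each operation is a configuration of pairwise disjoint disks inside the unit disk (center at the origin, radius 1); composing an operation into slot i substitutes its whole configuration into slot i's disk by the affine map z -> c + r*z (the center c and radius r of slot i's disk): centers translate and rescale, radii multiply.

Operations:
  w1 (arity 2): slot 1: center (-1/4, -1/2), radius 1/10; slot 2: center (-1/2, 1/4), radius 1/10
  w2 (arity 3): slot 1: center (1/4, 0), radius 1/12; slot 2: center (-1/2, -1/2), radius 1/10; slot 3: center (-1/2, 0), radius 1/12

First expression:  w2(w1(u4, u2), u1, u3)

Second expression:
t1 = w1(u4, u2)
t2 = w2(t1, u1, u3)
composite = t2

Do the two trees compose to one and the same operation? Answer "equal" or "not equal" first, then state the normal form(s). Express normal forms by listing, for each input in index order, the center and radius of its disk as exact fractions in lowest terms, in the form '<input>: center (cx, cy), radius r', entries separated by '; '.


The first expression, normalized: u1: center (-1/2, -1/2), radius 1/10; u2: center (5/24, 1/48), radius 1/120; u3: center (-1/2, 0), radius 1/12; u4: center (11/48, -1/24), radius 1/120
The second expression, normalized: u1: center (-1/2, -1/2), radius 1/10; u2: center (5/24, 1/48), radius 1/120; u3: center (-1/2, 0), radius 1/12; u4: center (11/48, -1/24), radius 1/120
Identical normal forms: equal.

equal; the common form is u1: center (-1/2, -1/2), radius 1/10; u2: center (5/24, 1/48), radius 1/120; u3: center (-1/2, 0), radius 1/12; u4: center (11/48, -1/24), radius 1/120


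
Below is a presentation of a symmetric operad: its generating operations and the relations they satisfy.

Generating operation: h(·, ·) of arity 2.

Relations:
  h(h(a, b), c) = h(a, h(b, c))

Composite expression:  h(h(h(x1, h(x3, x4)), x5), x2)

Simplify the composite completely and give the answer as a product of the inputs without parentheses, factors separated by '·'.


x1 · x3 · x4 · x5 · x2

Associativity of h dissolves the nesting; only the x-input order survives.
h(x3, x4) unparenthesizes to x3 · x4
h(x1, h(x3, x4)) unparenthesizes to x1 · x3 · x4
h(h(x1, h(x3, x4)), x5) unparenthesizes to x1 · x3 · x4 · x5
h(h(h(x1, h(x3, x4)), x5), x2) unparenthesizes to x1 · x3 · x4 · x5 · x2


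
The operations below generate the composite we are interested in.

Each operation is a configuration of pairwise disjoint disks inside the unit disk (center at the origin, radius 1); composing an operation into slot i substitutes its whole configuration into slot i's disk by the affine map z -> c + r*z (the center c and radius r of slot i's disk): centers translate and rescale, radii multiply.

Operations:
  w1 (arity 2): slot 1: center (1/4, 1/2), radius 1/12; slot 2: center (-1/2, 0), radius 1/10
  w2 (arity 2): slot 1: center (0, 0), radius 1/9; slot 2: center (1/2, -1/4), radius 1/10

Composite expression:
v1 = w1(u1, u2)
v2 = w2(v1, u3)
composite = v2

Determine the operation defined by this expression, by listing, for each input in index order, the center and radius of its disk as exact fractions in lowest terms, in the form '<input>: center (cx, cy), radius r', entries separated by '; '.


Only the slot chain above each u matters under w2; compose those maps.
for u1, the 2-step affine chain lands on center (1/36, 1/18), radius 1/108
for u2, the 2-step affine chain lands on center (-1/18, 0), radius 1/90
for u3, the 1-step affine chain lands on center (1/2, -1/4), radius 1/10

u1: center (1/36, 1/18), radius 1/108; u2: center (-1/18, 0), radius 1/90; u3: center (1/2, -1/4), radius 1/10


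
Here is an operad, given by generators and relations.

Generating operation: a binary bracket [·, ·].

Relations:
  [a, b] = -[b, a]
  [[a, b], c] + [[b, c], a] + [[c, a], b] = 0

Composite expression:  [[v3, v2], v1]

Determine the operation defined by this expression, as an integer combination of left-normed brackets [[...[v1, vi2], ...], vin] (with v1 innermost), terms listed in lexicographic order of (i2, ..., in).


[[v1, v2], v3] - [[v1, v3], v2]

Left-normed coefficients sit on the v1-initial expansion words.
Composite bracket: [[v3, v2], v1]
Applying ab - ba throughout gives 4 signed words (2^2 = 4).
The v1-initial words carry the normal form:
  from v1v2v3, sign +1: term +[[v1, v2], v3]
  from v1v3v2, sign -1: term -[[v1, v3], v2]


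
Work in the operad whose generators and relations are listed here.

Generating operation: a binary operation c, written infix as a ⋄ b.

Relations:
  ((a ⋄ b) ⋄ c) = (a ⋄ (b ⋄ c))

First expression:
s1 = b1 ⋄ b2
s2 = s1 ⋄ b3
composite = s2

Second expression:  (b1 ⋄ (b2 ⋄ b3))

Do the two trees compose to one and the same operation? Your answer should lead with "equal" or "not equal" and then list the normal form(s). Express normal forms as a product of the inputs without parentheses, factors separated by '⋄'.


equal — both sides give b1 ⋄ b2 ⋄ b3

Normal form of the first expression: b1 ⋄ b2 ⋄ b3
Normal form of the second expression: b1 ⋄ b2 ⋄ b3
Both agree, so they are equal.


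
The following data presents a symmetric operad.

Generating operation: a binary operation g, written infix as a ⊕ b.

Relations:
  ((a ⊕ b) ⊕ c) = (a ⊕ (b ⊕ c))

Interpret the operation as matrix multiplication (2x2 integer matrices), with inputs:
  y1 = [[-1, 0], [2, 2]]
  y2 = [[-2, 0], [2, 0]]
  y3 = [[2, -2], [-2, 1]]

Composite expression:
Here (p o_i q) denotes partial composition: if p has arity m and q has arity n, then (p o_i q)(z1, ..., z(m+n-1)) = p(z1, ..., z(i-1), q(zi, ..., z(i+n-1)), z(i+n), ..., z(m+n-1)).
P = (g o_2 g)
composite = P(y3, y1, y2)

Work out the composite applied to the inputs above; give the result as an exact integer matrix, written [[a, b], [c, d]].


(y1 ⊕ y2) = [[2, 0], [0, 0]]
(y3 ⊕ (y1 ⊕ y2)) = [[4, 0], [-4, 0]]

[[4, 0], [-4, 0]]


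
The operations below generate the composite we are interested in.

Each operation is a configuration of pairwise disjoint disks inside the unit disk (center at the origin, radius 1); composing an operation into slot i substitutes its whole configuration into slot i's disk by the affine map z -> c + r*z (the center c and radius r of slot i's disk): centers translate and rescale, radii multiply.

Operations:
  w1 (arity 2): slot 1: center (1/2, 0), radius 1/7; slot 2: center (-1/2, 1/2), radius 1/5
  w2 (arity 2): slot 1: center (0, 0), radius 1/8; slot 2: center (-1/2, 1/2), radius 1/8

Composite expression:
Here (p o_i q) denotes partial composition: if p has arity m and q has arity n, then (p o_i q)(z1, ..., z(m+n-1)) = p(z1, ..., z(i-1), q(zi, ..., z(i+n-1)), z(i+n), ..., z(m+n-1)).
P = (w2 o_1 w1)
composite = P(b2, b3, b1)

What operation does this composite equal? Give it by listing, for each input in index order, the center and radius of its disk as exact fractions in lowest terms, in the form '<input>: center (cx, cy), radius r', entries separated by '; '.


b1: center (-1/2, 1/2), radius 1/8; b2: center (1/16, 0), radius 1/56; b3: center (-1/16, 1/16), radius 1/40

Follow each b-input down from w2: c' goes to c + r*c', radius to r*r'.
input b2: composing its 2 substitution steps yields center (1/16, 0), radius 1/56
input b3: composing its 2 substitution steps yields center (-1/16, 1/16), radius 1/40
input b1: composing its 1 substitution step yields center (-1/2, 1/2), radius 1/8


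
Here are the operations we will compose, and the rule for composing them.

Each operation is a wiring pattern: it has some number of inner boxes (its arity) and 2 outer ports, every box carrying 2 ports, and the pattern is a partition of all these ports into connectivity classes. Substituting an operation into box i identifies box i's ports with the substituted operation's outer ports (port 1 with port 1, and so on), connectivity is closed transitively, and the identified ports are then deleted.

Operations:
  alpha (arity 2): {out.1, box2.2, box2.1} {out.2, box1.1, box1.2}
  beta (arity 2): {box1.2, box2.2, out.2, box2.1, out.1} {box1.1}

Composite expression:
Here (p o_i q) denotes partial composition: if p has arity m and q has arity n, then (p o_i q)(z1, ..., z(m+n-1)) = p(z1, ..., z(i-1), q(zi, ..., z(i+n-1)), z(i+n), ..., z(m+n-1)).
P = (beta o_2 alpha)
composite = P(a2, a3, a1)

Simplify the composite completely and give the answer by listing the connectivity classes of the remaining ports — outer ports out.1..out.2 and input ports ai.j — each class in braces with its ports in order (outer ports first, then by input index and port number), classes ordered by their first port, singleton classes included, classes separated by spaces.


Two ports join when wires chain via beta-identified ports.
composing alpha on (a3, a1), with out.j its own outer ports: {out.1, a1.1, a1.2} {out.2, a3.1, a3.2}
composing beta on (a2, a3, a1), with out.j its own outer ports: {out.1, out.2, a1.1, a1.2, a2.2, a3.1, a3.2} {a2.1}

{out.1, out.2, a1.1, a1.2, a2.2, a3.1, a3.2} {a2.1}


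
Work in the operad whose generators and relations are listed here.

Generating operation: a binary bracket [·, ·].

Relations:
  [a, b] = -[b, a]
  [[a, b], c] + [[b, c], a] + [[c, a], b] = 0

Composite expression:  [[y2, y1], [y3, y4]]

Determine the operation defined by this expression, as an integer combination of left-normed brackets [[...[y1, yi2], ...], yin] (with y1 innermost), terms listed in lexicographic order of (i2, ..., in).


-[[[y1, y2], y3], y4] + [[[y1, y2], y4], y3]

In the tensor algebra, words opening y1 carry the y1-anchored form.
Composite bracket: [[y2, y1], [y3, y4]]
Under [a, b] = ab - ba we get 8 signed associative words (2^3 = 8).
Keep just the words that open with y1:
  sign of y1y2y3y4 is -1, so it contributes -[[[y1, y2], y3], y4]
  sign of y1y2y4y3 is +1, so it contributes +[[[y1, y2], y4], y3]


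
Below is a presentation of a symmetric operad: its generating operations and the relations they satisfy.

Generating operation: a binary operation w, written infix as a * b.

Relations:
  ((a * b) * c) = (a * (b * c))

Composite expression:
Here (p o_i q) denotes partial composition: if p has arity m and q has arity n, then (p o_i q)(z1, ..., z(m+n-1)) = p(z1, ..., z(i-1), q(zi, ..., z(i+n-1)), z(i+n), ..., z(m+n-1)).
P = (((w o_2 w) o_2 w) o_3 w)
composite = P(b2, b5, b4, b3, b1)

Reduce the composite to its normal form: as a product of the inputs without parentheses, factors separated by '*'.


b2 * b5 * b4 * b3 * b1

Key point: w is associative — brackets drop, the b-order remains.
(b4 * b3) spells out as b4 * b3
(b5 * (b4 * b3)) spells out as b5 * b4 * b3
((b5 * (b4 * b3)) * b1) spells out as b5 * b4 * b3 * b1
(b2 * ((b5 * (b4 * b3)) * b1)) spells out as b2 * b5 * b4 * b3 * b1


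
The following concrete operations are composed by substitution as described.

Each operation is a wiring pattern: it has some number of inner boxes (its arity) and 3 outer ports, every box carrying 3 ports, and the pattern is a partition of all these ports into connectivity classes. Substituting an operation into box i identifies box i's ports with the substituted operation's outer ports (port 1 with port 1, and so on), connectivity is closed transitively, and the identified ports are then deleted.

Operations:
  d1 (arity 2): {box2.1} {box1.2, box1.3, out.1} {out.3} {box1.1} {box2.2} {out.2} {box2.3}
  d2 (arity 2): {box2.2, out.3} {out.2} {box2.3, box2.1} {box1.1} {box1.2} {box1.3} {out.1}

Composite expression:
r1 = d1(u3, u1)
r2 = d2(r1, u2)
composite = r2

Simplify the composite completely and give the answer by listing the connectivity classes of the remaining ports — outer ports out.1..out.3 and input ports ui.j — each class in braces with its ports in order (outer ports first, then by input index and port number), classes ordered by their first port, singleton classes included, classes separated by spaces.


Treat the ports identified at d2 as solder joints: merge, then drop.
after d1, the pattern on (u3, u1) reads {out.1, u3.2, u3.3} {out.2} {out.3} {u1.1} {u1.2} {u1.3} {u3.1} (out.j = its outer ports)
after d2, the pattern on (u3, u1, u2) reads {out.1} {out.2} {out.3, u2.2} {u1.1} {u1.2} {u1.3} {u2.1, u2.3} {u3.1} {u3.2, u3.3} (out.j = its outer ports)

{out.1} {out.2} {out.3, u2.2} {u1.1} {u1.2} {u1.3} {u2.1, u2.3} {u3.1} {u3.2, u3.3}


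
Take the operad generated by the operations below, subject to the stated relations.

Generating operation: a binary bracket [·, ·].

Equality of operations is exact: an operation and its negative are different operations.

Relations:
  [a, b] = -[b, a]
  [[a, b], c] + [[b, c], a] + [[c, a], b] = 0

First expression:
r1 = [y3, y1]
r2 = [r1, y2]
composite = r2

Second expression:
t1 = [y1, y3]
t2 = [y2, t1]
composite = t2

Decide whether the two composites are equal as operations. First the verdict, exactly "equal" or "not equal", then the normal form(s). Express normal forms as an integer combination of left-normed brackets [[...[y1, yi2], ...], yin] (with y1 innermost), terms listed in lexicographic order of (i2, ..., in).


equal — both sides give -[[y1, y3], y2]

The first expression reduces to -[[y1, y3], y2]
The second expression reduces to -[[y1, y3], y2]
Both agree, so they are equal.


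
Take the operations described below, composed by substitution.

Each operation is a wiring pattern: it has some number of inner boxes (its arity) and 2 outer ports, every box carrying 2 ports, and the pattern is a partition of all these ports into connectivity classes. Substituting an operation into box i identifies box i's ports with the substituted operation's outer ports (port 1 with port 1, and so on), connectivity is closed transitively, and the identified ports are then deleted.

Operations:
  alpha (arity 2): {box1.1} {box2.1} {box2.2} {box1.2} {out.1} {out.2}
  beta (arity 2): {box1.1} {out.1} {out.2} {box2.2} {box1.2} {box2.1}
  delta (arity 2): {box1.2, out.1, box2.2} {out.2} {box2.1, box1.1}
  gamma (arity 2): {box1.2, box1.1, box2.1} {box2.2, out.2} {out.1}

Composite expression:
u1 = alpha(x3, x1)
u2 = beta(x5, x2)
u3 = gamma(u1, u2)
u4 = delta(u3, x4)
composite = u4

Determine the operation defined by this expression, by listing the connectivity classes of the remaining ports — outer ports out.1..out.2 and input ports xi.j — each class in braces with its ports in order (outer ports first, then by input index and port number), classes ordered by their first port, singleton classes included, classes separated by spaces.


Two ports join when wires chain via delta-identified ports.
the subtree at alpha composes to {out.1} {out.2} {x1.1} {x1.2} {x3.1} {x3.2} on (x3, x1); out.j = own outer ports
the subtree at beta composes to {out.1} {out.2} {x2.1} {x2.2} {x5.1} {x5.2} on (x5, x2); out.j = own outer ports
the subtree at gamma composes to {out.1} {out.2} {x1.1} {x1.2} {x2.1} {x2.2} {x3.1} {x3.2} {x5.1} {x5.2} on (x3, x1, x5, x2); out.j = own outer ports
the subtree at delta composes to {out.1, x4.2} {out.2} {x1.1} {x1.2} {x2.1} {x2.2} {x3.1} {x3.2} {x4.1} {x5.1} {x5.2} on (x3, x1, x5, x2, x4); out.j = own outer ports

{out.1, x4.2} {out.2} {x1.1} {x1.2} {x2.1} {x2.2} {x3.1} {x3.2} {x4.1} {x5.1} {x5.2}


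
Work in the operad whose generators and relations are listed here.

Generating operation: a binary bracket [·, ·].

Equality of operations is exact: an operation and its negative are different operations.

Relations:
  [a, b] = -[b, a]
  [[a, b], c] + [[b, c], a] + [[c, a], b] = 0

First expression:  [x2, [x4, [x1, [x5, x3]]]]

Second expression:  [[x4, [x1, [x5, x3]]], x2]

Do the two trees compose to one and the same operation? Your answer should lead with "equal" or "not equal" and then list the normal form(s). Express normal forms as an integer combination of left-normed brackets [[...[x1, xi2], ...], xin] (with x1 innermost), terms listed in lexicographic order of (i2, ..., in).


The first expression, normalized: -[[[[x1, x3], x5], x4], x2] + [[[[x1, x5], x3], x4], x2]
The second expression, normalized: [[[[x1, x3], x5], x4], x2] - [[[[x1, x5], x3], x4], x2]
Different reductions; not equal.

not equal — first -[[[[x1, x3], x5], x4], x2] + [[[[x1, x5], x3], x4], x2], second [[[[x1, x3], x5], x4], x2] - [[[[x1, x5], x3], x4], x2]


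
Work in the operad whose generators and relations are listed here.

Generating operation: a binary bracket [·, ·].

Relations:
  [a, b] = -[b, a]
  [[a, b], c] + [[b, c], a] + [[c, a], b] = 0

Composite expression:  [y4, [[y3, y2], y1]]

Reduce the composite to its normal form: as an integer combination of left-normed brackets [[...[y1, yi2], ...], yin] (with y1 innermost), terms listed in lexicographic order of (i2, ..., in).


-[[[y1, y2], y3], y4] + [[[y1, y3], y2], y4]

A multilinear Lie element is pinned by y1-initial words (y1 innermost).
Composite bracket: [y4, [[y3, y2], y1]]
Applying ab - ba throughout gives 8 signed words (2^3 = 8).
Keep just the words that open with y1:
  the word y1y2y3y4 carries sign -1 and contributes -[[[y1, y2], y3], y4]
  the word y1y3y2y4 carries sign +1 and contributes +[[[y1, y3], y2], y4]


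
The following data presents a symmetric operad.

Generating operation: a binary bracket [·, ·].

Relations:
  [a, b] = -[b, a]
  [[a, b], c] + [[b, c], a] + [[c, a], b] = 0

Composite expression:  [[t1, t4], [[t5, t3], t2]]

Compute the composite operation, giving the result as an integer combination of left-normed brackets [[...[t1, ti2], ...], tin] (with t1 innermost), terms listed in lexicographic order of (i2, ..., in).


[[[[t1, t4], t2], t3], t5] - [[[[t1, t4], t2], t5], t3] - [[[[t1, t4], t3], t5], t2] + [[[[t1, t4], t5], t3], t2]


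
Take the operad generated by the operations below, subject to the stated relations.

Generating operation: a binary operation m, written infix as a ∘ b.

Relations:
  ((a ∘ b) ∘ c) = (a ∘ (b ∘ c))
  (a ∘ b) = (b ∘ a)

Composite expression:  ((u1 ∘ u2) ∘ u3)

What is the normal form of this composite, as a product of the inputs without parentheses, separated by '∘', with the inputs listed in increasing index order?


u1 ∘ u2 ∘ u3

Shape and order are irrelevant to m; the u-input set decides.
(u1 ∘ u2) linearizes to u1 ∘ u2
((u1 ∘ u2) ∘ u3) linearizes to u1 ∘ u2 ∘ u3
putting the inputs in ascending order: u1 ∘ u2 ∘ u3


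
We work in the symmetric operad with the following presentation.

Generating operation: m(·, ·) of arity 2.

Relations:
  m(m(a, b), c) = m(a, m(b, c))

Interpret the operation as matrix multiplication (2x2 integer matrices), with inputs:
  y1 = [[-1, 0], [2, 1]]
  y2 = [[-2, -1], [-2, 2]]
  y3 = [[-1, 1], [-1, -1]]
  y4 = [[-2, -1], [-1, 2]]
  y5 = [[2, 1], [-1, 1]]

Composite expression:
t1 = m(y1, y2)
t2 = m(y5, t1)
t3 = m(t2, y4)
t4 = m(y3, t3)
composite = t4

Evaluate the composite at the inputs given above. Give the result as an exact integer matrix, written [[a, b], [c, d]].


m(y1, y2) = [[2, 1], [-6, 0]]
m(y5, m(y1, y2)) = [[-2, 2], [-8, -1]]
m(m(y5, m(y1, y2)), y4) = [[2, 6], [17, 6]]
m(y3, m(m(y5, m(y1, y2)), y4)) = [[15, 0], [-19, -12]]

[[15, 0], [-19, -12]]


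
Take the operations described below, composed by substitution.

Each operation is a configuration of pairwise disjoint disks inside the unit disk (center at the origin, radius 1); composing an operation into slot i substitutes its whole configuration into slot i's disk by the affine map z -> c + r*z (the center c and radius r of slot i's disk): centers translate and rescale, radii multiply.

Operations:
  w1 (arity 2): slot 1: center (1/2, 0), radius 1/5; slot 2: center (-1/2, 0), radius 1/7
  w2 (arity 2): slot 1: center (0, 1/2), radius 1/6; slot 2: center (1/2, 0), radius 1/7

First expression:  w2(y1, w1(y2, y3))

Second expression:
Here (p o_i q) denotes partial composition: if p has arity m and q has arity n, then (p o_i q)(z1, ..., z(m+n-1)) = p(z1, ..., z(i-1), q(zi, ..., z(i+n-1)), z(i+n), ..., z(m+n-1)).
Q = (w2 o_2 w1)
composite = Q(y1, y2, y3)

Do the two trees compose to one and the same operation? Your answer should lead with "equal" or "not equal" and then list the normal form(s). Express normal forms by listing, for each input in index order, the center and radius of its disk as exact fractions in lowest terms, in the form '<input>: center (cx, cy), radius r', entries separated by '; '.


The first composite normalizes to y1: center (0, 1/2), radius 1/6; y2: center (4/7, 0), radius 1/35; y3: center (3/7, 0), radius 1/49
The second composite normalizes to y1: center (0, 1/2), radius 1/6; y2: center (4/7, 0), radius 1/35; y3: center (3/7, 0), radius 1/49
The normal forms match — equal.

equal; the common form is y1: center (0, 1/2), radius 1/6; y2: center (4/7, 0), radius 1/35; y3: center (3/7, 0), radius 1/49


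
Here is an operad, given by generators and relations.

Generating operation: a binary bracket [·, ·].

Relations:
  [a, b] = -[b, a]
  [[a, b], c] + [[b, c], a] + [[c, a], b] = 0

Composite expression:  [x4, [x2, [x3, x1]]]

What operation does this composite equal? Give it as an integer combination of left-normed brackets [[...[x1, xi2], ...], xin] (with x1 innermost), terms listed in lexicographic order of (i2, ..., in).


Left-normed coefficients sit on the x1-initial expansion words.
Composite bracket: [x4, [x2, [x3, x1]]]
Expanding via [a, b] = ab - ba: 8 signed words (2^3 = 8).
Coefficients come from the x1-initial words:
  word x1x3x2x4 has sign -1, contributing -[[[x1, x3], x2], x4]

-[[[x1, x3], x2], x4]


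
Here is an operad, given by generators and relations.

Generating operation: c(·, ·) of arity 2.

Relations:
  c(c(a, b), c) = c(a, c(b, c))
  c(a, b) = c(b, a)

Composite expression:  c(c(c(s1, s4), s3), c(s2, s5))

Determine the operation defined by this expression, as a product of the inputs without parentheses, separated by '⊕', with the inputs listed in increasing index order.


s1 ⊕ s2 ⊕ s3 ⊕ s4 ⊕ s5

Key point: c commutes, so take the s-inputs in any fixed order.
c(s1, s4) spells out as s1 ⊕ s4
c(c(s1, s4), s3) spells out as s1 ⊕ s4 ⊕ s3
c(s2, s5) spells out as s2 ⊕ s5
c(c(c(s1, s4), s3), c(s2, s5)) spells out as s1 ⊕ s4 ⊕ s3 ⊕ s2 ⊕ s5
reordering the factors by index: s1 ⊕ s2 ⊕ s3 ⊕ s4 ⊕ s5


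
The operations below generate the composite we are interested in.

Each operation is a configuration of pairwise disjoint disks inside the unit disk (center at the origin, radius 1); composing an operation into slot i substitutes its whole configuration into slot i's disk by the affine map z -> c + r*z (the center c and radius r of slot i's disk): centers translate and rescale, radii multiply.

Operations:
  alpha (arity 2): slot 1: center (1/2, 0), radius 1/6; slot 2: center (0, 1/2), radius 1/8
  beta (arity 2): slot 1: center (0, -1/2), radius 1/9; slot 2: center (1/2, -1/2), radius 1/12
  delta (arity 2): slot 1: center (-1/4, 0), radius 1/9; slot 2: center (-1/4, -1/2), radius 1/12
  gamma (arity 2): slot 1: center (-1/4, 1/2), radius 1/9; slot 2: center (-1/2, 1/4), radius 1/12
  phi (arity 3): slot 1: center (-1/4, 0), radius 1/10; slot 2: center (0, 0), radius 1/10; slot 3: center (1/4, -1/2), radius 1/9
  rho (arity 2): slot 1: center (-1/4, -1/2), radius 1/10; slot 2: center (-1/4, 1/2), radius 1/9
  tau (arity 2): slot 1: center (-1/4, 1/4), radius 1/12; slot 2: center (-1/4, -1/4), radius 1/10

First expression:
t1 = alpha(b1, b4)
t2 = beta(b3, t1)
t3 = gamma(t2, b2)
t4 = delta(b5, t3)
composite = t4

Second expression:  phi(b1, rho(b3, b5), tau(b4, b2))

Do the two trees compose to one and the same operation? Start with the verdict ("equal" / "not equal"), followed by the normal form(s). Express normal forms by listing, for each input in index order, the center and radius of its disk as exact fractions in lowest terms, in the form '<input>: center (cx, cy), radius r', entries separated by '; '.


not equal; the first gives b1: center (-689/2592, -25/54), radius 1/7776; b2: center (-7/24, -23/48), radius 1/144; b3: center (-13/48, -25/54), radius 1/972; b4: center (-115/432, -1199/2592), radius 1/10368; b5: center (-1/4, 0), radius 1/9 and the second b1: center (-1/4, 0), radius 1/10; b2: center (2/9, -19/36), radius 1/90; b3: center (-1/40, -1/20), radius 1/100; b4: center (2/9, -17/36), radius 1/108; b5: center (-1/40, 1/20), radius 1/90


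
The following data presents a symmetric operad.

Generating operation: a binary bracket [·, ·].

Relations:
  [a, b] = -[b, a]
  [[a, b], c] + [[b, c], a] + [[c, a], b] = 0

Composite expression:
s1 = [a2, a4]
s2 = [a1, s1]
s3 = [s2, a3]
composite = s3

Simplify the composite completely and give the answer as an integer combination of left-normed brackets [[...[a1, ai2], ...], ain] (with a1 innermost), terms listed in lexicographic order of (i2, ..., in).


[[[a1, a2], a4], a3] - [[[a1, a4], a2], a3]

Antisymmetry and Jacobi reduce to a1-anchored left-normed brackets.
Composite bracket: [[a1, [a2, a4]], a3]
Each bracket splits as ab - ba, giving 8 signed words (2^3 = 8).
Collect the words opening with a1:
  a1a2a4a3 (sign +1) contributes +[[[a1, a2], a4], a3]
  a1a4a2a3 (sign -1) contributes -[[[a1, a4], a2], a3]


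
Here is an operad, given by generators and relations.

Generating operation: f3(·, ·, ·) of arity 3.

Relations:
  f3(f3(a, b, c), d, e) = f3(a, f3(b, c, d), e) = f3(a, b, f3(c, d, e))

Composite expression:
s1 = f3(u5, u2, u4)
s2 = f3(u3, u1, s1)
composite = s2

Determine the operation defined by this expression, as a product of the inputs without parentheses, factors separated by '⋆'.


u3 ⋆ u1 ⋆ u5 ⋆ u2 ⋆ u4

Every regrouping of f3 is equal, so read the u-inputs in written order.
f3(u5, u2, u4) flattens to u5 ⋆ u2 ⋆ u4
f3(u3, u1, f3(u5, u2, u4)) flattens to u3 ⋆ u1 ⋆ u5 ⋆ u2 ⋆ u4


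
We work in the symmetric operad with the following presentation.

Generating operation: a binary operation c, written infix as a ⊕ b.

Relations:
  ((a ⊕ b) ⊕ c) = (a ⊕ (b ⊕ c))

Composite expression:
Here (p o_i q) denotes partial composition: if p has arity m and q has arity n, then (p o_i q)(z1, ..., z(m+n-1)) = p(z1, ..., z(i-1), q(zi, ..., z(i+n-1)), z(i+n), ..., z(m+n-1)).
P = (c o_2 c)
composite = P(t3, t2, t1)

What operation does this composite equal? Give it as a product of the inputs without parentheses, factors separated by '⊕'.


t3 ⊕ t2 ⊕ t1

Associativity of c dissolves the nesting; only the t-input order survives.
(t2 ⊕ t1) spells out as t2 ⊕ t1
(t3 ⊕ (t2 ⊕ t1)) spells out as t3 ⊕ t2 ⊕ t1


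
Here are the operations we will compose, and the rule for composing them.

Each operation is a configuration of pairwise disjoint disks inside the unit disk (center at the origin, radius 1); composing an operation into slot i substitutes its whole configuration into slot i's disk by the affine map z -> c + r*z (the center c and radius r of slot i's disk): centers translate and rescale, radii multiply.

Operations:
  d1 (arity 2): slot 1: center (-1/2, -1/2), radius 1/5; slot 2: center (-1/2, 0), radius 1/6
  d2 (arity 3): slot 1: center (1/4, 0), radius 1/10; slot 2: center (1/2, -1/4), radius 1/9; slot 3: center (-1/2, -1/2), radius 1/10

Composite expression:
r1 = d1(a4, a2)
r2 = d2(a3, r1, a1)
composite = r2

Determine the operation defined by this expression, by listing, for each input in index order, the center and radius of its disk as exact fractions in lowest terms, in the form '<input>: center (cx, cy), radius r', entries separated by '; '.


Nesting under d2 composes maps z -> c + r*z down each a-path.
tracing a3 down its 1-map path: center (1/4, 0), radius 1/10
tracing a4 down its 2-map path: center (4/9, -11/36), radius 1/45
tracing a2 down its 2-map path: center (4/9, -1/4), radius 1/54
tracing a1 down its 1-map path: center (-1/2, -1/2), radius 1/10

a1: center (-1/2, -1/2), radius 1/10; a2: center (4/9, -1/4), radius 1/54; a3: center (1/4, 0), radius 1/10; a4: center (4/9, -11/36), radius 1/45


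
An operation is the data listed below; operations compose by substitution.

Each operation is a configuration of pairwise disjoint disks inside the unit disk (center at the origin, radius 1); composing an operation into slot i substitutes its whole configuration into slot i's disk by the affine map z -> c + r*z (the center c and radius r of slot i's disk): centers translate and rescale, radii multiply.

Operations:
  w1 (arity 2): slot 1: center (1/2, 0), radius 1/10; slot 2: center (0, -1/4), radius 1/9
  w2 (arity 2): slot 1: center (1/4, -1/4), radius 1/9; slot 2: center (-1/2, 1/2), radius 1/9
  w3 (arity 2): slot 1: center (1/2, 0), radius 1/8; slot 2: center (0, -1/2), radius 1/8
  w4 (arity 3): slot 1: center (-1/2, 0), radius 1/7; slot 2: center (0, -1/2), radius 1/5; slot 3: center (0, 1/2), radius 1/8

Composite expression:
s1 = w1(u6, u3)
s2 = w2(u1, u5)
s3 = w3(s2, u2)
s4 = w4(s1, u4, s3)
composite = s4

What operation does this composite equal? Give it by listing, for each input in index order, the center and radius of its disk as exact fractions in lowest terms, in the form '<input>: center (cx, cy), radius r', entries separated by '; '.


u1: center (17/256, 127/256), radius 1/576; u2: center (0, 7/16), radius 1/64; u3: center (-1/2, -1/28), radius 1/63; u4: center (0, -1/2), radius 1/5; u5: center (7/128, 65/128), radius 1/576; u6: center (-3/7, 0), radius 1/70

Only the slot chain above each u matters under w4; compose those maps.
u6: after 2 affine steps, its disk has center (-3/7, 0), radius 1/70
u3: after 2 affine steps, its disk has center (-1/2, -1/28), radius 1/63
u4: after 1 affine step, its disk has center (0, -1/2), radius 1/5
u1: after 3 affine steps, its disk has center (17/256, 127/256), radius 1/576
u5: after 3 affine steps, its disk has center (7/128, 65/128), radius 1/576
u2: after 2 affine steps, its disk has center (0, 7/16), radius 1/64
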